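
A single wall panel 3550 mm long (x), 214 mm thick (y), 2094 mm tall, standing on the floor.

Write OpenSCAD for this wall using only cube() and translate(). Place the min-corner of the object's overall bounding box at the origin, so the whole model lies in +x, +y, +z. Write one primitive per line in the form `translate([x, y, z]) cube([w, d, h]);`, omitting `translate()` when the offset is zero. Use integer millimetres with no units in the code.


cube([3550, 214, 2094]);


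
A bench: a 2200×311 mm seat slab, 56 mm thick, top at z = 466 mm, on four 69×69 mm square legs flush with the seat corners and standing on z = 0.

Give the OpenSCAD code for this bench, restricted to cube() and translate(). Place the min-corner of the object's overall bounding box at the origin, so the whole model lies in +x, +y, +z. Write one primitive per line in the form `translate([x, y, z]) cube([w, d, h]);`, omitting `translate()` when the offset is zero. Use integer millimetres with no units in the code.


translate([0, 0, 410]) cube([2200, 311, 56]);
cube([69, 69, 410]);
translate([0, 242, 0]) cube([69, 69, 410]);
translate([2131, 0, 0]) cube([69, 69, 410]);
translate([2131, 242, 0]) cube([69, 69, 410]);


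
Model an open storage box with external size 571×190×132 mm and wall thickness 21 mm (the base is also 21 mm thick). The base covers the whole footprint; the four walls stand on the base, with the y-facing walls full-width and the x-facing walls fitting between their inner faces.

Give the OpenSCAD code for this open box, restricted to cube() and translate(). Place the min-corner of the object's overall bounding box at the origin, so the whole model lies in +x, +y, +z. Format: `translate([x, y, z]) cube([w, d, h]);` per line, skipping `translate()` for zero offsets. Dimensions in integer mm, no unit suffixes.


cube([571, 190, 21]);
translate([0, 0, 21]) cube([571, 21, 111]);
translate([0, 169, 21]) cube([571, 21, 111]);
translate([0, 21, 21]) cube([21, 148, 111]);
translate([550, 21, 21]) cube([21, 148, 111]);


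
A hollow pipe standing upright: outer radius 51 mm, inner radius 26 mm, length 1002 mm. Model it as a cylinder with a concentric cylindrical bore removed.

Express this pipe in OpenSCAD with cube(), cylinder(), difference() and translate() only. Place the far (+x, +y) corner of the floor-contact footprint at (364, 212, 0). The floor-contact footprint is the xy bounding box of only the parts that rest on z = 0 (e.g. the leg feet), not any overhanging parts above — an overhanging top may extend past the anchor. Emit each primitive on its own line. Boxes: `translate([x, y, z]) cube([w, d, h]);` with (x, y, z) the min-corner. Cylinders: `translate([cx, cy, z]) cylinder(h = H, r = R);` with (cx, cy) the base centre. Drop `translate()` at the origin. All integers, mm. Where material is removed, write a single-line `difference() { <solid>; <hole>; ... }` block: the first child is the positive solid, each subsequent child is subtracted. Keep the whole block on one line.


difference() { translate([313, 161, 0]) cylinder(h = 1002, r = 51); translate([313, 161, 0]) cylinder(h = 1002, r = 26); }


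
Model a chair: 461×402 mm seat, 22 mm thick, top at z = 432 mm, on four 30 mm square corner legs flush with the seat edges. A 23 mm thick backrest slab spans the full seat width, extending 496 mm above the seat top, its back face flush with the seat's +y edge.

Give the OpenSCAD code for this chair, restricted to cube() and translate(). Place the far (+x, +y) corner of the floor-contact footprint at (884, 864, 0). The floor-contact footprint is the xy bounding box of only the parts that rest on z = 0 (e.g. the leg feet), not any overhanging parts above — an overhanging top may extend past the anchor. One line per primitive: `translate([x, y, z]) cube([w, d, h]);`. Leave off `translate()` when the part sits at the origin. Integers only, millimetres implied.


translate([423, 462, 410]) cube([461, 402, 22]);
translate([423, 462, 0]) cube([30, 30, 410]);
translate([854, 462, 0]) cube([30, 30, 410]);
translate([423, 834, 0]) cube([30, 30, 410]);
translate([854, 834, 0]) cube([30, 30, 410]);
translate([423, 841, 432]) cube([461, 23, 496]);


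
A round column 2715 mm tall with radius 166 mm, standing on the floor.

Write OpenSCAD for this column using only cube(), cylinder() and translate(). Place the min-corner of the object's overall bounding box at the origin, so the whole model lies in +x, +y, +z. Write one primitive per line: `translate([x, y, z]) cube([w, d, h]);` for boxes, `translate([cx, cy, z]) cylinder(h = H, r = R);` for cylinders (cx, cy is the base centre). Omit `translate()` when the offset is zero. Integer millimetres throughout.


translate([166, 166, 0]) cylinder(h = 2715, r = 166);


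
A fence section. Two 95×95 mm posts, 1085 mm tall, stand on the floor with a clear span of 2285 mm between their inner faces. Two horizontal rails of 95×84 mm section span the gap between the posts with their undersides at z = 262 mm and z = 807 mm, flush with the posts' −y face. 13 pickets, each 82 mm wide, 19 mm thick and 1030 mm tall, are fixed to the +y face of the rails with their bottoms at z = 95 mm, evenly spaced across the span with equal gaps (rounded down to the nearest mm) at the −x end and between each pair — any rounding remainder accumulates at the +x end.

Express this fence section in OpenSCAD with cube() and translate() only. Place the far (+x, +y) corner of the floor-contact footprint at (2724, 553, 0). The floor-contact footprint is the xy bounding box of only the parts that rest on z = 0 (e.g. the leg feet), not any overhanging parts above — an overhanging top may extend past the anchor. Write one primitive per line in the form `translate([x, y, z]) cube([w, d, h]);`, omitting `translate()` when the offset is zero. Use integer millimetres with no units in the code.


translate([249, 458, 0]) cube([95, 95, 1085]);
translate([2629, 458, 0]) cube([95, 95, 1085]);
translate([344, 458, 262]) cube([2285, 95, 84]);
translate([344, 458, 807]) cube([2285, 95, 84]);
translate([431, 553, 95]) cube([82, 19, 1030]);
translate([600, 553, 95]) cube([82, 19, 1030]);
translate([769, 553, 95]) cube([82, 19, 1030]);
translate([938, 553, 95]) cube([82, 19, 1030]);
translate([1107, 553, 95]) cube([82, 19, 1030]);
translate([1276, 553, 95]) cube([82, 19, 1030]);
translate([1445, 553, 95]) cube([82, 19, 1030]);
translate([1614, 553, 95]) cube([82, 19, 1030]);
translate([1783, 553, 95]) cube([82, 19, 1030]);
translate([1952, 553, 95]) cube([82, 19, 1030]);
translate([2121, 553, 95]) cube([82, 19, 1030]);
translate([2290, 553, 95]) cube([82, 19, 1030]);
translate([2459, 553, 95]) cube([82, 19, 1030]);


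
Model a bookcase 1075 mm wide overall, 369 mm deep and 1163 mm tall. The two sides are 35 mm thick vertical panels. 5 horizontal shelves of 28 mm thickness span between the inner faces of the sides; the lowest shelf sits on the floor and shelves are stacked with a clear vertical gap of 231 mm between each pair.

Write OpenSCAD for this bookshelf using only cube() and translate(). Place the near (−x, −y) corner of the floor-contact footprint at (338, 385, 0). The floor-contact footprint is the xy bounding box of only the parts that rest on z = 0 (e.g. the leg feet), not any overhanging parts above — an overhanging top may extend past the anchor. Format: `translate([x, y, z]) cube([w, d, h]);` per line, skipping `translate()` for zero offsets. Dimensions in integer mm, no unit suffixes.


translate([338, 385, 0]) cube([35, 369, 1163]);
translate([1378, 385, 0]) cube([35, 369, 1163]);
translate([373, 385, 0]) cube([1005, 369, 28]);
translate([373, 385, 259]) cube([1005, 369, 28]);
translate([373, 385, 518]) cube([1005, 369, 28]);
translate([373, 385, 777]) cube([1005, 369, 28]);
translate([373, 385, 1036]) cube([1005, 369, 28]);


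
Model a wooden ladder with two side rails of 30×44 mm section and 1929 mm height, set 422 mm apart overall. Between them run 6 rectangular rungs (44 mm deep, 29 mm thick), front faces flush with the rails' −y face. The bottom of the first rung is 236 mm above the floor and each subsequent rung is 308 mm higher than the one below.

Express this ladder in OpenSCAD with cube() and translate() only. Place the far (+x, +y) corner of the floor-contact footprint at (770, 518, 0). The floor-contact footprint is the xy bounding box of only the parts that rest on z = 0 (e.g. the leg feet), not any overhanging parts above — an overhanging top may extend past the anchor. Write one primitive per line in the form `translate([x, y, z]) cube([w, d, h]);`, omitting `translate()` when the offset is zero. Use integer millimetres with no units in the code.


// rung span = 422 - 2*30 = 362
// rung[k] z = 236 + k*308
translate([348, 474, 0]) cube([30, 44, 1929]);
translate([740, 474, 0]) cube([30, 44, 1929]);
translate([378, 474, 236]) cube([362, 44, 29]);
translate([378, 474, 544]) cube([362, 44, 29]);
translate([378, 474, 852]) cube([362, 44, 29]);
translate([378, 474, 1160]) cube([362, 44, 29]);
translate([378, 474, 1468]) cube([362, 44, 29]);
translate([378, 474, 1776]) cube([362, 44, 29]);


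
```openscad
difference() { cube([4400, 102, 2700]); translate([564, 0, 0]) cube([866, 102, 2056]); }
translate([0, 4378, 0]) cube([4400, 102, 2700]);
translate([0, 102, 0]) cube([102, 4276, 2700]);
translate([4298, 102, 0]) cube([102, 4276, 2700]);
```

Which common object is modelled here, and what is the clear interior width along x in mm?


A single room. The interior width is 4196 mm.

Four walls enclosing a rectangle with a door in the front wall — a room. Outside width 4400 minus two 102 mm walls gives 4196 mm.


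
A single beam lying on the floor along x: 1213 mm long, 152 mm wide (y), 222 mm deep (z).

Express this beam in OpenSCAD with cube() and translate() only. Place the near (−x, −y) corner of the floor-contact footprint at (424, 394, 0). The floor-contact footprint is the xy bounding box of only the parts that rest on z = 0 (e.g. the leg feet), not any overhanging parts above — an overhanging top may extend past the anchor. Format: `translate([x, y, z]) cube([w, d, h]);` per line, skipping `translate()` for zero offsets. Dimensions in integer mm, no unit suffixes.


translate([424, 394, 0]) cube([1213, 152, 222]);


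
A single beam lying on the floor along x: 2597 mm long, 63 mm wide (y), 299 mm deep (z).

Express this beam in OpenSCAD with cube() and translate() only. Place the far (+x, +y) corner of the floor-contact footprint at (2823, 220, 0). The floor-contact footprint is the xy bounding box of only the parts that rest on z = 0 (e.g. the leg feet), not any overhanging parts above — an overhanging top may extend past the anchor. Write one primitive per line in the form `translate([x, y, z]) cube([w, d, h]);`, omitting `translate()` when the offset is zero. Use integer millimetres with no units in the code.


translate([226, 157, 0]) cube([2597, 63, 299]);


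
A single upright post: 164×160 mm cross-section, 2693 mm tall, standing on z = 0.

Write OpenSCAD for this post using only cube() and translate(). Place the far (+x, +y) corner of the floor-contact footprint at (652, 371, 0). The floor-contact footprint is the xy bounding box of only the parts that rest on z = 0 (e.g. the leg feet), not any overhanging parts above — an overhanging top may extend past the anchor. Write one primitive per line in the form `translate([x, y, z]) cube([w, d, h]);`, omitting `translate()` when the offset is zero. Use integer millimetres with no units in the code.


translate([488, 211, 0]) cube([164, 160, 2693]);


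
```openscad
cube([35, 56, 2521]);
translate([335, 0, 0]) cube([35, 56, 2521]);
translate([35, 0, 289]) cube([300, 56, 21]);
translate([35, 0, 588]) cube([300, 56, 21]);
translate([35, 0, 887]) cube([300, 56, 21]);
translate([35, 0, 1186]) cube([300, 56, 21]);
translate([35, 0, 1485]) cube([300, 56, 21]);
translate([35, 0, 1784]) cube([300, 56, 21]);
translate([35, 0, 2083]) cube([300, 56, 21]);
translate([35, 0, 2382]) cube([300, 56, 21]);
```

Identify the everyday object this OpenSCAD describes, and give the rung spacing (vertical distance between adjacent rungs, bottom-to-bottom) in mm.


A ladder. The rung spacing is 299 mm.

Two tall 35×56 posts with 8 short bars between them — a ladder. Adjacent rungs sit at z = 289 and z = 588, so the spacing is 588 − 289 = 299 mm.


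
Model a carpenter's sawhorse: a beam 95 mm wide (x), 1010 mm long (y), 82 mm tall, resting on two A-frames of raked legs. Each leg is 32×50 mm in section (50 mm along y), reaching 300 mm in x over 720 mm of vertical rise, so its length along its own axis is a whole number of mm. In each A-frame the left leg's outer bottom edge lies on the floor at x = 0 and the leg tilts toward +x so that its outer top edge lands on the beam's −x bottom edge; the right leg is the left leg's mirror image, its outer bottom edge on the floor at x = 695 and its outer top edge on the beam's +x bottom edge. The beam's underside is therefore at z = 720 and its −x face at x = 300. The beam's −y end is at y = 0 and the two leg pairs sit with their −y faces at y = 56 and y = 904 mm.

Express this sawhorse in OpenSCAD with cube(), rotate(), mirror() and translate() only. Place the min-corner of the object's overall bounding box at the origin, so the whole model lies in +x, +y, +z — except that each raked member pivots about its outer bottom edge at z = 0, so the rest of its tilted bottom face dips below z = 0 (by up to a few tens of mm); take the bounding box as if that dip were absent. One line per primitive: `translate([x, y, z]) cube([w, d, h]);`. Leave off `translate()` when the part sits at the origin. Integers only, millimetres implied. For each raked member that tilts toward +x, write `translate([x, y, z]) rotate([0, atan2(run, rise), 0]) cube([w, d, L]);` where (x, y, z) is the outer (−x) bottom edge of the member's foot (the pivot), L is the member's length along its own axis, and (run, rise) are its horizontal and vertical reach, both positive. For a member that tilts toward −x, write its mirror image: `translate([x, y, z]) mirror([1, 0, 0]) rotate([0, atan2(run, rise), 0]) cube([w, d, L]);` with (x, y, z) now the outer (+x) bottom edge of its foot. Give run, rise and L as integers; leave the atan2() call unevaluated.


translate([300, 0, 720]) cube([95, 1010, 82]);
translate([0, 56, 0]) rotate([0, atan2(300, 720), 0]) cube([32, 50, 780]);
translate([695, 56, 0]) mirror([1, 0, 0]) rotate([0, atan2(300, 720), 0]) cube([32, 50, 780]);
translate([0, 904, 0]) rotate([0, atan2(300, 720), 0]) cube([32, 50, 780]);
translate([695, 904, 0]) mirror([1, 0, 0]) rotate([0, atan2(300, 720), 0]) cube([32, 50, 780]);


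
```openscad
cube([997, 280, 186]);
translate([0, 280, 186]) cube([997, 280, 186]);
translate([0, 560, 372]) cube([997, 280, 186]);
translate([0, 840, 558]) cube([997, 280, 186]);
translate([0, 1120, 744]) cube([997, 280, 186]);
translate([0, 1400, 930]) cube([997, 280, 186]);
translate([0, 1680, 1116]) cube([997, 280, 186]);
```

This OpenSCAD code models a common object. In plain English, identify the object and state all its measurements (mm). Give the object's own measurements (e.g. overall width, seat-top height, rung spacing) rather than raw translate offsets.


A straight staircase of 7 solid steps. Each step is 997 mm wide (x), 280 mm deep (y, the going) and 186 mm tall (the rise). The first step rests on the floor; each subsequent step sits one going further in +y and one rise higher in +z, directly behind and above the previous step with no overlap.


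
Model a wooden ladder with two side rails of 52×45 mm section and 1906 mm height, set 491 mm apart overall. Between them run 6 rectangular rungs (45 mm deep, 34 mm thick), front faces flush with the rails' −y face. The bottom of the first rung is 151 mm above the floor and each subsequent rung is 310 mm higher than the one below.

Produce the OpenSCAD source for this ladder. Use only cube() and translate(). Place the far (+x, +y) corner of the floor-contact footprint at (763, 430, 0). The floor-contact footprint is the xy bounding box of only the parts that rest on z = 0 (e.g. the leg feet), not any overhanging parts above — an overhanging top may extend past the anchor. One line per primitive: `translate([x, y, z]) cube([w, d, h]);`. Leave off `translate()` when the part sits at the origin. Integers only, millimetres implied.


translate([272, 385, 0]) cube([52, 45, 1906]);
translate([711, 385, 0]) cube([52, 45, 1906]);
translate([324, 385, 151]) cube([387, 45, 34]);
translate([324, 385, 461]) cube([387, 45, 34]);
translate([324, 385, 771]) cube([387, 45, 34]);
translate([324, 385, 1081]) cube([387, 45, 34]);
translate([324, 385, 1391]) cube([387, 45, 34]);
translate([324, 385, 1701]) cube([387, 45, 34]);


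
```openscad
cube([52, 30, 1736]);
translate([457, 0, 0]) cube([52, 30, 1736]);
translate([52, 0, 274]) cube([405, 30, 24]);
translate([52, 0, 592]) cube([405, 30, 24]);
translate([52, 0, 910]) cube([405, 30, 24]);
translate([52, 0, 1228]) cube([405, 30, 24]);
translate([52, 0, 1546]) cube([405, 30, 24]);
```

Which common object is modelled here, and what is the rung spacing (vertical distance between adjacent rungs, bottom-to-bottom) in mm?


A ladder. The rung spacing is 318 mm.

Two tall 52×30 posts with 5 short bars between them — a ladder. Adjacent rungs sit at z = 274 and z = 592, so the spacing is 592 − 274 = 318 mm.


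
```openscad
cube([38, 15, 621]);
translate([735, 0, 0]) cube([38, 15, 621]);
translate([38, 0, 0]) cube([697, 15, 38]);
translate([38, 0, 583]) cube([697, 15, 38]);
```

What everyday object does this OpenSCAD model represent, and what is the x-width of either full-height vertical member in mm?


A picture frame. The border width is 38 mm.

Four thin pieces enclosing a rectangular opening — a picture frame. The two full-height stiles are 621 mm tall; the top rail sits at z = 583 and is 38 mm tall, so the border above the opening is 621 − 583 = 38 mm, matching the stile x-width.


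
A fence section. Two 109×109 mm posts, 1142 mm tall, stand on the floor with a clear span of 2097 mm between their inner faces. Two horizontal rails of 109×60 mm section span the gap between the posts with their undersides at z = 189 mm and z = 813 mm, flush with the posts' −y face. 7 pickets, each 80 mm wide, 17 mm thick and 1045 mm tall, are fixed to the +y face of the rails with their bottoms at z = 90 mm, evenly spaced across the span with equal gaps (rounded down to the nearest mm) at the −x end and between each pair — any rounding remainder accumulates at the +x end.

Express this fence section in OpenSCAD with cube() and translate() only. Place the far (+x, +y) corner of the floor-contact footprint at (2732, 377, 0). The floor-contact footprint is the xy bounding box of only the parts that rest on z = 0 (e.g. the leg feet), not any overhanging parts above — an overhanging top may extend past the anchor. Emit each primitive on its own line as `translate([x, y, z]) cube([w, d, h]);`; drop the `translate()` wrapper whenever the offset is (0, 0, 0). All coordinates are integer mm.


translate([417, 268, 0]) cube([109, 109, 1142]);
translate([2623, 268, 0]) cube([109, 109, 1142]);
translate([526, 268, 189]) cube([2097, 109, 60]);
translate([526, 268, 813]) cube([2097, 109, 60]);
translate([718, 377, 90]) cube([80, 17, 1045]);
translate([990, 377, 90]) cube([80, 17, 1045]);
translate([1262, 377, 90]) cube([80, 17, 1045]);
translate([1534, 377, 90]) cube([80, 17, 1045]);
translate([1806, 377, 90]) cube([80, 17, 1045]);
translate([2078, 377, 90]) cube([80, 17, 1045]);
translate([2350, 377, 90]) cube([80, 17, 1045]);


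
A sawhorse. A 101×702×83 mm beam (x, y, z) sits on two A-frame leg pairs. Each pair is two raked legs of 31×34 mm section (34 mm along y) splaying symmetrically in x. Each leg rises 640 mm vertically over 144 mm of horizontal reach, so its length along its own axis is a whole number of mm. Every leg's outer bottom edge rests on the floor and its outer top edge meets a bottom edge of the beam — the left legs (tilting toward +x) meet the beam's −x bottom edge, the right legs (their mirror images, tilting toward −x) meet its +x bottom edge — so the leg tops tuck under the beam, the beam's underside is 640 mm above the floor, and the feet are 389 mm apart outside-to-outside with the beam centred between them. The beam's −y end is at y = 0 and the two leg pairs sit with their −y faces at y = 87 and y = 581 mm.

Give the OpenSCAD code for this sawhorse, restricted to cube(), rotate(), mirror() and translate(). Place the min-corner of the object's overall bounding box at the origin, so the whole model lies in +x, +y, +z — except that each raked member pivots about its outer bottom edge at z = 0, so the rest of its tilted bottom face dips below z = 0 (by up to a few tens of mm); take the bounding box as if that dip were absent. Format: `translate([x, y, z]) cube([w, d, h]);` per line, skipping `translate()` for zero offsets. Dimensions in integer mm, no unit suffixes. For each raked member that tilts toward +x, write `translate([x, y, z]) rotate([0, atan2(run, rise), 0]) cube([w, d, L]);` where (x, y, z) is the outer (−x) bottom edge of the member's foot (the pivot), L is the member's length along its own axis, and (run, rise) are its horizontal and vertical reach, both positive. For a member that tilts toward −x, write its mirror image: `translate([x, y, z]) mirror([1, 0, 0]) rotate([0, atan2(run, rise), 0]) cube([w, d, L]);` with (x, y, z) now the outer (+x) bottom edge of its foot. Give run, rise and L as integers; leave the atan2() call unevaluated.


// leg length = √(144² + 640²) = 656
// right-leg outer foot x = 2·144 + 101 = 389
// beam min-corner = (144, 0, 640)
translate([144, 0, 640]) cube([101, 702, 83]);
translate([0, 87, 0]) rotate([0, atan2(144, 640), 0]) cube([31, 34, 656]);
translate([389, 87, 0]) mirror([1, 0, 0]) rotate([0, atan2(144, 640), 0]) cube([31, 34, 656]);
translate([0, 581, 0]) rotate([0, atan2(144, 640), 0]) cube([31, 34, 656]);
translate([389, 581, 0]) mirror([1, 0, 0]) rotate([0, atan2(144, 640), 0]) cube([31, 34, 656]);


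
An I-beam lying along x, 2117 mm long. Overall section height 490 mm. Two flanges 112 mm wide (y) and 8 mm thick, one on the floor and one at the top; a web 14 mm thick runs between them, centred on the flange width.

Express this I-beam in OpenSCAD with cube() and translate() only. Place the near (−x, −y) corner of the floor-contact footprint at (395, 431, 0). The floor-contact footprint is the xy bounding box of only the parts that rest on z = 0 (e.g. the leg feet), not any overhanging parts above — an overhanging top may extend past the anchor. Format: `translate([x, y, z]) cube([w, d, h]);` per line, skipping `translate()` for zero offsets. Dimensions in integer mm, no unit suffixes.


translate([395, 431, 0]) cube([2117, 112, 8]);
translate([395, 480, 8]) cube([2117, 14, 474]);
translate([395, 431, 482]) cube([2117, 112, 8]);


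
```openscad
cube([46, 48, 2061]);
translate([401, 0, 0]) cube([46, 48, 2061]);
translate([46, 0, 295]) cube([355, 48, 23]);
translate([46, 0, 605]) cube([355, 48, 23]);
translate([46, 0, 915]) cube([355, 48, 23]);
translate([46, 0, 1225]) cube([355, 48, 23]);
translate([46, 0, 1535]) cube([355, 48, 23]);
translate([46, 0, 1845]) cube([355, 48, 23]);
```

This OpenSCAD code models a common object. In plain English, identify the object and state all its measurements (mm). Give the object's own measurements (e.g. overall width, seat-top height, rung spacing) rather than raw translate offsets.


A straight ladder. Two 46×48 mm vertical rails, 2061 mm tall, stand 447 mm apart (outside-to-outside) with their front faces coplanar on the −y side. 6 rungs, each 48 mm deep and 23 mm tall, span between the inner faces of the rails, front faces flush with the rails. The lowest rung's underside is at z = 295 mm and rungs are spaced 310 mm apart (underside to underside).


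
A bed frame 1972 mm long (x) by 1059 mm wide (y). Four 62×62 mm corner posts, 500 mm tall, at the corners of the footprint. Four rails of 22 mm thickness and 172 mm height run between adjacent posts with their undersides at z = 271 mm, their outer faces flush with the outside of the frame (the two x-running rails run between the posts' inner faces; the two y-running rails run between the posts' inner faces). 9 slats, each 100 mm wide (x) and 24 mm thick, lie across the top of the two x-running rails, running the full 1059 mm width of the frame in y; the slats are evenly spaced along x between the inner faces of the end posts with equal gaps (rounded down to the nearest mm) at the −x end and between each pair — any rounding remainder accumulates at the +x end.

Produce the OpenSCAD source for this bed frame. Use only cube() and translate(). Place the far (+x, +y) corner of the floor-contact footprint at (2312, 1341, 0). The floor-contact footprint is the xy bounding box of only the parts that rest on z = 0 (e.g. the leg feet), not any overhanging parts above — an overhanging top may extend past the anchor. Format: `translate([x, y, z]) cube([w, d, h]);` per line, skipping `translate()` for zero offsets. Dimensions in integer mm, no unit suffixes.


// slat z = rail_z + rail_h = 271 + 172 = 443
// slat gap = ⌊(1848 − 9·100) / 10⌋ = 94
translate([340, 282, 0]) cube([62, 62, 500]);
translate([340, 1279, 0]) cube([62, 62, 500]);
translate([2250, 282, 0]) cube([62, 62, 500]);
translate([2250, 1279, 0]) cube([62, 62, 500]);
translate([402, 282, 271]) cube([1848, 22, 172]);
translate([402, 1319, 271]) cube([1848, 22, 172]);
translate([340, 344, 271]) cube([22, 935, 172]);
translate([2290, 344, 271]) cube([22, 935, 172]);
translate([496, 282, 443]) cube([100, 1059, 24]);
translate([690, 282, 443]) cube([100, 1059, 24]);
translate([884, 282, 443]) cube([100, 1059, 24]);
translate([1078, 282, 443]) cube([100, 1059, 24]);
translate([1272, 282, 443]) cube([100, 1059, 24]);
translate([1466, 282, 443]) cube([100, 1059, 24]);
translate([1660, 282, 443]) cube([100, 1059, 24]);
translate([1854, 282, 443]) cube([100, 1059, 24]);
translate([2048, 282, 443]) cube([100, 1059, 24]);


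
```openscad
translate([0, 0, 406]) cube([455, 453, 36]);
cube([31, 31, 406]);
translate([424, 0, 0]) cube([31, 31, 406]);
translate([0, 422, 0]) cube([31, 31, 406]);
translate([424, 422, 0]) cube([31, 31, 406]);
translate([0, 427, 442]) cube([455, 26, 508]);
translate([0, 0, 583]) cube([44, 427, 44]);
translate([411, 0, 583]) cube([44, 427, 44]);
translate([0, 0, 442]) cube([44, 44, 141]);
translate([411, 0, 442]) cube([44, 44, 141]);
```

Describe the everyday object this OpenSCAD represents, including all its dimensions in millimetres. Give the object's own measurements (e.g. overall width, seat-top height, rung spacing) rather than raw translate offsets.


A chair. The seat is a 455×453×36 mm slab with its top at z = 442 mm, on four 31×31 mm corner legs (flush with the seat edges, standing on z = 0). A flat backrest 26 mm thick, 508 mm tall, spans the full seat width and rises from the seat top along its +y edge, rear face flush with the rear of the seat. Two armrests of 44×44 mm section run along each side from the seat's front edge to the front of the backrest, top faces 185 mm above the seat top and outer faces flush with the seat's x-edges; a 44×44 mm post under the front of each armrest stands on the seat at the front corner.


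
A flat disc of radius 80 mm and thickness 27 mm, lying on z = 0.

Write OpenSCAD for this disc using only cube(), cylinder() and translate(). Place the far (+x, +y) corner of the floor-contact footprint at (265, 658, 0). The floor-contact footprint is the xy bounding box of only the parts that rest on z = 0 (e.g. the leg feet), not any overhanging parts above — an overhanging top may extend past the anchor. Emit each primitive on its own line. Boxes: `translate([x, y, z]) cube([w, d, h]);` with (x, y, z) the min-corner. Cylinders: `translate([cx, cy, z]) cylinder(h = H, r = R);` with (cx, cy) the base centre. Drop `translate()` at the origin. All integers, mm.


translate([185, 578, 0]) cylinder(h = 27, r = 80);


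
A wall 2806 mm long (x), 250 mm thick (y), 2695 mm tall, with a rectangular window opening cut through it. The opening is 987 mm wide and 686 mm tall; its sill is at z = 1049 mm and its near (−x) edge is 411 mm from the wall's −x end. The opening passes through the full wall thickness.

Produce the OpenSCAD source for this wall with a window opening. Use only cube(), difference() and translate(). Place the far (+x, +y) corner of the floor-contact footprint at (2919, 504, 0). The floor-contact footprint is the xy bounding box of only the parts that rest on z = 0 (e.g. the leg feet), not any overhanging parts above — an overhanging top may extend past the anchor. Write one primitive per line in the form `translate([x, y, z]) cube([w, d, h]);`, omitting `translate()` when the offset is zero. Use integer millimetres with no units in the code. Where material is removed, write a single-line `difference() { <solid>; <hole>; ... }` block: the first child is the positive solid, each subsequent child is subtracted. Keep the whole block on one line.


difference() { translate([113, 254, 0]) cube([2806, 250, 2695]); translate([524, 254, 1049]) cube([987, 250, 686]); }


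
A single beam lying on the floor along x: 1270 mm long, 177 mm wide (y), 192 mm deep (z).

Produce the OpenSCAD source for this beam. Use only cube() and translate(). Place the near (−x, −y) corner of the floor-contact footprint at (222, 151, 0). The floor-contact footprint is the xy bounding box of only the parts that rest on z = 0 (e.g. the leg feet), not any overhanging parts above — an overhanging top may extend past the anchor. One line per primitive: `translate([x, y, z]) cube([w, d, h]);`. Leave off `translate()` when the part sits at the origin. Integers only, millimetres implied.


translate([222, 151, 0]) cube([1270, 177, 192]);


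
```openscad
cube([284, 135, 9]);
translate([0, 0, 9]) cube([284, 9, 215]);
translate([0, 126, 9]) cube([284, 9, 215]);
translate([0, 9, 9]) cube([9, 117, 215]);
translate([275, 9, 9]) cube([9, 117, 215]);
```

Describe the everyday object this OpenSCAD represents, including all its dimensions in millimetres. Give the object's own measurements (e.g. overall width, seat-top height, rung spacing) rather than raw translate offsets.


An open-topped rectangular box: outside dimensions 284×135×224 mm, with a uniform wall and base thickness of 9 mm. The base is a full 284×135 slab on the floor; four walls sit on top of the base. The front and back walls (the −y and +y sides) span the full width; the two side walls fit between them.


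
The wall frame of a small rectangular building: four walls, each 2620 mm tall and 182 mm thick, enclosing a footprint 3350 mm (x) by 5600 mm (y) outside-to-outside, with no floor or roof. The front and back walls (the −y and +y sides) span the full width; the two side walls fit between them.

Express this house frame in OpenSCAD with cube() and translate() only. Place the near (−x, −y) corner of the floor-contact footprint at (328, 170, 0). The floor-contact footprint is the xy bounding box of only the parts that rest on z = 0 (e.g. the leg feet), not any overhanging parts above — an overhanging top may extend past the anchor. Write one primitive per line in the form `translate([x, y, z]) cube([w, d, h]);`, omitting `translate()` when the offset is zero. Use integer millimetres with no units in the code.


translate([328, 170, 0]) cube([3350, 182, 2620]);
translate([328, 5588, 0]) cube([3350, 182, 2620]);
translate([328, 352, 0]) cube([182, 5236, 2620]);
translate([3496, 352, 0]) cube([182, 5236, 2620]);


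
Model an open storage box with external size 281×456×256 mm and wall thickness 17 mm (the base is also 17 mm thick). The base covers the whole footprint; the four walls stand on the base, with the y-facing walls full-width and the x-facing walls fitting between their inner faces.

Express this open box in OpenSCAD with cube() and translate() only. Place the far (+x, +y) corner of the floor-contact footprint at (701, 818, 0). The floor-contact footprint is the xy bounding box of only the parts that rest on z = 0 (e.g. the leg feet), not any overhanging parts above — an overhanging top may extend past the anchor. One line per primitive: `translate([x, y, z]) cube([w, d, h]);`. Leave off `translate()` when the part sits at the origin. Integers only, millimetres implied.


translate([420, 362, 0]) cube([281, 456, 17]);
translate([420, 362, 17]) cube([281, 17, 239]);
translate([420, 801, 17]) cube([281, 17, 239]);
translate([420, 379, 17]) cube([17, 422, 239]);
translate([684, 379, 17]) cube([17, 422, 239]);


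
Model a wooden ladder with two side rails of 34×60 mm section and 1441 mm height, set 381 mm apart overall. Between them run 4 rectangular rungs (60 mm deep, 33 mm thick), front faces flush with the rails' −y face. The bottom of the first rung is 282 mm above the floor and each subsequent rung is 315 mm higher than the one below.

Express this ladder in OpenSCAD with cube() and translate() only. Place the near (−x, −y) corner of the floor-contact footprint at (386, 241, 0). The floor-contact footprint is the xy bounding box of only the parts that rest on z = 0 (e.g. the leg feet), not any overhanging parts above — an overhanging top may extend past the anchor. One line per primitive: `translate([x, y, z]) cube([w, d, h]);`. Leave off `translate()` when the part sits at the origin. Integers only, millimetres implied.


translate([386, 241, 0]) cube([34, 60, 1441]);
translate([733, 241, 0]) cube([34, 60, 1441]);
translate([420, 241, 282]) cube([313, 60, 33]);
translate([420, 241, 597]) cube([313, 60, 33]);
translate([420, 241, 912]) cube([313, 60, 33]);
translate([420, 241, 1227]) cube([313, 60, 33]);


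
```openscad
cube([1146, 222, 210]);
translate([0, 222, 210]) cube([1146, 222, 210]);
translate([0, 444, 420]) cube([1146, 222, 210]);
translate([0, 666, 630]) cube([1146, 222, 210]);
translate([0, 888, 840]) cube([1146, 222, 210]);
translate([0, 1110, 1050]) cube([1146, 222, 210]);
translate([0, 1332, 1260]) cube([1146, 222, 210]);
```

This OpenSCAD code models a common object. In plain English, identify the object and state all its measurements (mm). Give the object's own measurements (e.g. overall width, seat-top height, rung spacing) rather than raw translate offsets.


A straight staircase of 7 solid steps. Each step is 1146 mm wide (x), 222 mm deep (y, the going) and 210 mm tall (the rise). The first step rests on the floor; each subsequent step sits one going further in +y and one rise higher in +z, directly behind and above the previous step with no overlap.


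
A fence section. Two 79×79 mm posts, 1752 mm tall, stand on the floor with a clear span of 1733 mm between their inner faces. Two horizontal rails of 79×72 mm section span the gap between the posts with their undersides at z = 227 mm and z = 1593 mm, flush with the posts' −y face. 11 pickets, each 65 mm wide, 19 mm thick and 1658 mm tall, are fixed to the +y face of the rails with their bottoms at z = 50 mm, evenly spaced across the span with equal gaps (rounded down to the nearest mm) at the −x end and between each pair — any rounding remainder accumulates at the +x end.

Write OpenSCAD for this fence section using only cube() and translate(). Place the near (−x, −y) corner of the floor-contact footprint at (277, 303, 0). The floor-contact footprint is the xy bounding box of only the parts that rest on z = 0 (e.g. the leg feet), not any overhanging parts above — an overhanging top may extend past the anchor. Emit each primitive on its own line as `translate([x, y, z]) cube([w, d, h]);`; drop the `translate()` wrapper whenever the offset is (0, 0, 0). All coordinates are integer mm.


translate([277, 303, 0]) cube([79, 79, 1752]);
translate([2089, 303, 0]) cube([79, 79, 1752]);
translate([356, 303, 227]) cube([1733, 79, 72]);
translate([356, 303, 1593]) cube([1733, 79, 72]);
translate([440, 382, 50]) cube([65, 19, 1658]);
translate([589, 382, 50]) cube([65, 19, 1658]);
translate([738, 382, 50]) cube([65, 19, 1658]);
translate([887, 382, 50]) cube([65, 19, 1658]);
translate([1036, 382, 50]) cube([65, 19, 1658]);
translate([1185, 382, 50]) cube([65, 19, 1658]);
translate([1334, 382, 50]) cube([65, 19, 1658]);
translate([1483, 382, 50]) cube([65, 19, 1658]);
translate([1632, 382, 50]) cube([65, 19, 1658]);
translate([1781, 382, 50]) cube([65, 19, 1658]);
translate([1930, 382, 50]) cube([65, 19, 1658]);


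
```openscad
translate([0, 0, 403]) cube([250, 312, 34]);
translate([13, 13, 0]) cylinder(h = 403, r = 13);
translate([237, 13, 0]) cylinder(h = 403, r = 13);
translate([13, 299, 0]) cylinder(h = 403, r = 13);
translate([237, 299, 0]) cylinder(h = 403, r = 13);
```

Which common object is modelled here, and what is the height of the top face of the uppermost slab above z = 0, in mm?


A stool. The seat height is 437 mm.

A 250×312×34 slab at z = 403 on four corner cylinders — a stool. The seat top is 403 + 34 = 437 mm.


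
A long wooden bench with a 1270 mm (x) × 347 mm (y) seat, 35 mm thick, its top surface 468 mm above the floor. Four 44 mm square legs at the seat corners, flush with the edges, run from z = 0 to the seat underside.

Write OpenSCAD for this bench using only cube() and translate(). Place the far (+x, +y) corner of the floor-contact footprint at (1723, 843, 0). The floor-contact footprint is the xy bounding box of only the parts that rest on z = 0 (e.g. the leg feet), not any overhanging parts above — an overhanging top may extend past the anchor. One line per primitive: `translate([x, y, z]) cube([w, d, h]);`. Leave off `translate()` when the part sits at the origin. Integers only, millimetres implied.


translate([453, 496, 433]) cube([1270, 347, 35]);
translate([453, 496, 0]) cube([44, 44, 433]);
translate([453, 799, 0]) cube([44, 44, 433]);
translate([1679, 496, 0]) cube([44, 44, 433]);
translate([1679, 799, 0]) cube([44, 44, 433]);


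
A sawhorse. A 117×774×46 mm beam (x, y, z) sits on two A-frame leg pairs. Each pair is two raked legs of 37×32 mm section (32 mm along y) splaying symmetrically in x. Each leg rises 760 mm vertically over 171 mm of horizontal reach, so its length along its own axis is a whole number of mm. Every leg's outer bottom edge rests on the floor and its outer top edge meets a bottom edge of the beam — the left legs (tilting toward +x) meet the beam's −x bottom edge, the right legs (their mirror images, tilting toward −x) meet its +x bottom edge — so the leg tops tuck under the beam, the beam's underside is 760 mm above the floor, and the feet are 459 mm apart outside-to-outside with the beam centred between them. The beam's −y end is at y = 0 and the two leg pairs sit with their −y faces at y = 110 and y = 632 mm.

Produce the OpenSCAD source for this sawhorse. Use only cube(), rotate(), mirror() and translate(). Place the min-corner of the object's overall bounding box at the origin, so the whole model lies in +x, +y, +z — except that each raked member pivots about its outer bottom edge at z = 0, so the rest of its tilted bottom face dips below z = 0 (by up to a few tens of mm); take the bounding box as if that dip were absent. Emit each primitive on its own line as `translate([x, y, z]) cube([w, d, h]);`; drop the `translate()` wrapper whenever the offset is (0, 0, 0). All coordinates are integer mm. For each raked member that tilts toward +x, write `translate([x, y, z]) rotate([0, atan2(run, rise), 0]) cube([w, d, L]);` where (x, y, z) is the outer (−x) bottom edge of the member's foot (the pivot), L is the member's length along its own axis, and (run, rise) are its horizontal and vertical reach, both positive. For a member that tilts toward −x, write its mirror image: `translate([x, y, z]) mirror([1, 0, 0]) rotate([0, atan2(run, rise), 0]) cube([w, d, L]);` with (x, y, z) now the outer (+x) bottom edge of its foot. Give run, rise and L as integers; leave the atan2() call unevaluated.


// leg length = √(171² + 760²) = 779
// right-leg outer foot x = 2·171 + 117 = 459
// beam min-corner = (171, 0, 760)
translate([171, 0, 760]) cube([117, 774, 46]);
translate([0, 110, 0]) rotate([0, atan2(171, 760), 0]) cube([37, 32, 779]);
translate([459, 110, 0]) mirror([1, 0, 0]) rotate([0, atan2(171, 760), 0]) cube([37, 32, 779]);
translate([0, 632, 0]) rotate([0, atan2(171, 760), 0]) cube([37, 32, 779]);
translate([459, 632, 0]) mirror([1, 0, 0]) rotate([0, atan2(171, 760), 0]) cube([37, 32, 779]);
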